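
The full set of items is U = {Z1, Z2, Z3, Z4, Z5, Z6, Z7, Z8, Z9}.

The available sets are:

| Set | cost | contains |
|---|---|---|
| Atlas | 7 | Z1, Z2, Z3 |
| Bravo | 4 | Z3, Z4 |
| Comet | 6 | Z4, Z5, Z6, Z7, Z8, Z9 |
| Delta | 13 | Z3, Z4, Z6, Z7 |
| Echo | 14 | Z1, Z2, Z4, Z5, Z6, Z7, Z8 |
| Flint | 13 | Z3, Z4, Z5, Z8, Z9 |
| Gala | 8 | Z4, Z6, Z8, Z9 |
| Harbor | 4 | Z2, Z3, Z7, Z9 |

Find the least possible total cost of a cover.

13

Atlas, Comet together cover every item (Atlas ∪ Comet = {Z1, Z2, Z3, Z4, Z5, Z6, Z7, Z8, Z9}); total cost 7 + 6 = 13.
The greedy pick Comet, Harbor, Atlas costs 17; no covering selection beats 13.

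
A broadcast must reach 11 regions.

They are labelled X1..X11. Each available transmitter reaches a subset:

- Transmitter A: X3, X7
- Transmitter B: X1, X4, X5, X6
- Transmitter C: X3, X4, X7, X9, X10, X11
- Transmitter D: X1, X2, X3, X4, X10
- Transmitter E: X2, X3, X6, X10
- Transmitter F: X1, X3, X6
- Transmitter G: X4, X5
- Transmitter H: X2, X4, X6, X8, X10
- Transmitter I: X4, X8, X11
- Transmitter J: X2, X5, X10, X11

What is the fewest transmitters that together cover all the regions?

Take {B, C, H}. Their union is {X1, X2, X3, X4, X5, X6, X7, X8, X9, X10, X11}, which is all 11 regions.
Only C contains X9, so C is forced; the remaining 5 regions need at least 2 more transmitters (each remaining transmitter adds at most 3) — so at least 3 transmitters are needed, and 3 is optimal.

3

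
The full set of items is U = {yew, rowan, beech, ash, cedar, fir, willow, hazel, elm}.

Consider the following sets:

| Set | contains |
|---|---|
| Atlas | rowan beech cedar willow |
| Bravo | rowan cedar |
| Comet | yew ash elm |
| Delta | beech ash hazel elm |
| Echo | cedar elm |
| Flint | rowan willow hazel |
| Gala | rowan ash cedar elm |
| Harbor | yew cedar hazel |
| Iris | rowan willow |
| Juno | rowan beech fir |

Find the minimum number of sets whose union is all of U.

Take {Flint, Gala, Harbor, Juno}. Their union is {yew, rowan, beech, ash, cedar, fir, willow, hazel, elm}, which is all 9 items.
No 3 of the 10 sets cover everything (all 120 combinations miss at least one item), so 4 is optimal.

4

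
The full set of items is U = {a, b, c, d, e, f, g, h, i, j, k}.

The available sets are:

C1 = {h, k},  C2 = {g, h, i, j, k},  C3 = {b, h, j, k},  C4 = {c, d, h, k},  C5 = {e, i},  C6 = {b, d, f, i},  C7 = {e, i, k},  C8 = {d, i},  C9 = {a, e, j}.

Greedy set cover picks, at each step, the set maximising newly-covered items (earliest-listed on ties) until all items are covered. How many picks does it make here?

4

Greedy: pick C2 (covers 5 new) → pick C6 (covers 3 new) → pick C9 (covers 2 new) → pick C4 (covers 1 new). Total picks: 4.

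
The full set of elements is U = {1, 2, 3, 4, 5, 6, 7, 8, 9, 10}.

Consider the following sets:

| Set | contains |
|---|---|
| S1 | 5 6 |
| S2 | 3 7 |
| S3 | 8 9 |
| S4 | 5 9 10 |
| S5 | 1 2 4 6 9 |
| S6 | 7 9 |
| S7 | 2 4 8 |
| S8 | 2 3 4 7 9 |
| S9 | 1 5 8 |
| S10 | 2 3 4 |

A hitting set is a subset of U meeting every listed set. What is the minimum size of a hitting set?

4

The 4 elements {4, 5, 7, 9} hit every set.
No choice of 3 elements meets every set, so 4 is the minimum.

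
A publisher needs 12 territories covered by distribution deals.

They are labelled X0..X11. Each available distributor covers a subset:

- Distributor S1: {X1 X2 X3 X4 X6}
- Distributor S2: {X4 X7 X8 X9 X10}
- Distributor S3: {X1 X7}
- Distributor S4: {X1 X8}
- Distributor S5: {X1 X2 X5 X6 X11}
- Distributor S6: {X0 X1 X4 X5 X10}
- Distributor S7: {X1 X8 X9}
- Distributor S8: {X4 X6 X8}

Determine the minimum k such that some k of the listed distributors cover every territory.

Take {S1, S2, S5, S6}. Their union is {X0, X1, X2, X3, X4, X5, X6, X7, X8, X9, X10, X11}, which is all 12 territories.
Only S6 contains X0, so S6 is forced; the remaining 7 territories need at least 3 more distributors (each remaining distributor adds at most 3) — so at least 4 distributors are needed, and 4 is optimal.

4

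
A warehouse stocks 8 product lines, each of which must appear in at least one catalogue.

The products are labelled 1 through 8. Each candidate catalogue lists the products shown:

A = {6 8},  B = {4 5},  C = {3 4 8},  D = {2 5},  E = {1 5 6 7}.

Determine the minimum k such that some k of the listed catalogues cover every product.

C and D and E together: C ∪ D ∪ E = {1, 2, 3, 4, 5, 6, 7, 8} — every product is covered.
Only E contains 1, so E is forced; the remaining 4 products need at least 2 more catalogues (each remaining catalogue adds at most 3) — so at least 3 catalogues are needed, and 3 is optimal.

3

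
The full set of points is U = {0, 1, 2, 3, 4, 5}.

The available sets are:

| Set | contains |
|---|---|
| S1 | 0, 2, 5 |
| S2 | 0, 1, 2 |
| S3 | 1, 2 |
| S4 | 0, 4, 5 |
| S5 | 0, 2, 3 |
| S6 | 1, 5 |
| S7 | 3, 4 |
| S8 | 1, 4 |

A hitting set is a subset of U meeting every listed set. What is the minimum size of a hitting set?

Take H = {1, 3, 5}. Each listed set contains at least one of these, so H is a hitting set of size 3.
No choice of 2 points meets every set, so 3 is the minimum.

3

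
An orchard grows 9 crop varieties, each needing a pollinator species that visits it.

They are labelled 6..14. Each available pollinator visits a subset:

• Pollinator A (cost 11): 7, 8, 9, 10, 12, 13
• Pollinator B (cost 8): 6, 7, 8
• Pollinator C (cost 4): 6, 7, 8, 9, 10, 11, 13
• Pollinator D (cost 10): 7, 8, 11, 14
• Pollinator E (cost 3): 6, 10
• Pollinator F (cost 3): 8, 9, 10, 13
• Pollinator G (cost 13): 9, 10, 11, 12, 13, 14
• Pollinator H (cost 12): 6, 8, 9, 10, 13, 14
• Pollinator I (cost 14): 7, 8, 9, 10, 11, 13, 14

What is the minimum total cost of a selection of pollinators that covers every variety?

C, G together cover every variety (C ∪ G = {6, 7, 8, 9, 10, 11, 12, 13, 14}); total cost 4 + 13 = 17.
No covering selection has total cost below 17.

17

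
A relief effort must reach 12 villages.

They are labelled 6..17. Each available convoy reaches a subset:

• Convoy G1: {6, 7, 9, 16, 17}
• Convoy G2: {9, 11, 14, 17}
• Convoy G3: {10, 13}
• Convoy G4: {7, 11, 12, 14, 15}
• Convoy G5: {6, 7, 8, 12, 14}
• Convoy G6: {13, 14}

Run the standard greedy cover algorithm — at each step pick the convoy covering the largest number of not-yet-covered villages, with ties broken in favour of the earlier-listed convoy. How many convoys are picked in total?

Greedy: pick G1 (covers 5 new) → pick G4 (covers 4 new) → pick G3 (covers 2 new) → pick G5 (covers 1 new). Total picks: 4.

4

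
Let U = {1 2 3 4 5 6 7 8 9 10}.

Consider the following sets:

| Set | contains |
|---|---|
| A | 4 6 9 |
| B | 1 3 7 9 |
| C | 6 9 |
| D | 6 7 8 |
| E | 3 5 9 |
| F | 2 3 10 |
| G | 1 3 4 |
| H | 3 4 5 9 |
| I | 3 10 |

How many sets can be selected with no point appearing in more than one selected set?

2

C, G are pairwise disjoint (C={6,9}; G={1,3,4}).
Every remaining set overlaps one of these, and no 3 of the listed sets are pairwise disjoint, so 2 is the maximum.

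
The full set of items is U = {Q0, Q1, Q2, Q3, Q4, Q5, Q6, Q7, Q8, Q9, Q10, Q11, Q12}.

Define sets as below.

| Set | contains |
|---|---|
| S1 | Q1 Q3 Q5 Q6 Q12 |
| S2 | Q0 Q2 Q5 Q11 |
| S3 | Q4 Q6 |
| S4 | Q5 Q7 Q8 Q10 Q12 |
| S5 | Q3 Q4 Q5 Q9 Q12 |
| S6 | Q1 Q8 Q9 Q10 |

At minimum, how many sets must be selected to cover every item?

S1, S2, S4, and S5 cover everything between them: the union {Q0, Q1, Q2, Q3, Q4, Q5, Q6, Q7, Q8, Q9, Q10, Q11, Q12} is all of U.
Only S2 contains Q0, so S2 is forced; the remaining 9 items need at least 3 more sets (each remaining set adds at most 4) — so at least 4 sets are needed, and 4 is optimal.

4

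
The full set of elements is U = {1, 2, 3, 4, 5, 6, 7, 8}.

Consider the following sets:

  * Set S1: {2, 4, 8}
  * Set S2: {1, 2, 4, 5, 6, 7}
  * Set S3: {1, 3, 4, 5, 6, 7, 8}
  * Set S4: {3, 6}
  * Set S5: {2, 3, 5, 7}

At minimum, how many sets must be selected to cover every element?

S2 and S3 cover everything between them: the union {1, 2, 3, 4, 5, 6, 7, 8} is all of U.
No single set has all 8 elements (the largest, S3, has 7), so 2 is optimal.

2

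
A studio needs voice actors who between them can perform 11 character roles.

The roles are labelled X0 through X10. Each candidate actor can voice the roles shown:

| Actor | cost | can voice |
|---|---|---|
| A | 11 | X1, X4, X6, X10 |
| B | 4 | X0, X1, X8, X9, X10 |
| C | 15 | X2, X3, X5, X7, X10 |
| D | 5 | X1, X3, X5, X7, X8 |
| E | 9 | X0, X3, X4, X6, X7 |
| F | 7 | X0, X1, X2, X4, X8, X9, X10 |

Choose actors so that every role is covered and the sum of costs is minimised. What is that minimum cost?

D, E, F together cover every role (D ∪ E ∪ F = {X0, X1, X2, X3, X4, X5, X6, X7, X8, X9, X10}); total cost 5 + 9 + 7 = 21.
The greedy pick B, D, F, E costs 25; no covering selection beats 21.

21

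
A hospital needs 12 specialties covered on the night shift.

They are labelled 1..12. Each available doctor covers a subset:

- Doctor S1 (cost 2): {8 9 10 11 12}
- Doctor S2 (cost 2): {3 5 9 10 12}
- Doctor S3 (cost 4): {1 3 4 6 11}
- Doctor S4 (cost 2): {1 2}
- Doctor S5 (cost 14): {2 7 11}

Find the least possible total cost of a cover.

22

S1, S2, S3, S5 together cover every specialty (S1 ∪ S2 ∪ S3 ∪ S5 = {1, 2, 3, 4, 5, 6, 7, 8, 9, 10, 11, 12}); total cost 2 + 2 + 4 + 14 = 22.
The greedy pick S1, S2, S4, S3, S5 costs 24; no covering selection beats 22.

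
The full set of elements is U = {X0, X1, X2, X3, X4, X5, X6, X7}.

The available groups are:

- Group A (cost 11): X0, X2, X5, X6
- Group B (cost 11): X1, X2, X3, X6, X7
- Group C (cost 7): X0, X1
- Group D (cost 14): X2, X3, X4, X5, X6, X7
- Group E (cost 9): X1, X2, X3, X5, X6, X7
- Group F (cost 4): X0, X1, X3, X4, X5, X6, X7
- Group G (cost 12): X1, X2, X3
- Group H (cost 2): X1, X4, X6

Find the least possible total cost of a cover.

13

E, F together cover every element (E ∪ F = {X0, X1, X2, X3, X4, X5, X6, X7}); total cost 9 + 4 = 13.
No covering selection has total cost below 13.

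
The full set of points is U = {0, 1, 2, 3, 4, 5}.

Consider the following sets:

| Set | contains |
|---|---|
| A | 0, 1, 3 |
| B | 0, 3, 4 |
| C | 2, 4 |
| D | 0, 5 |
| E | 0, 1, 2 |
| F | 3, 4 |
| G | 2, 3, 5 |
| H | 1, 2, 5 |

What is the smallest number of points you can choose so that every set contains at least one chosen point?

Take T = {1, 4, 5}. Each listed set contains at least one of these, so T is a hitting set of size 3.
No choice of 2 points meets every set, so 3 is the minimum.

3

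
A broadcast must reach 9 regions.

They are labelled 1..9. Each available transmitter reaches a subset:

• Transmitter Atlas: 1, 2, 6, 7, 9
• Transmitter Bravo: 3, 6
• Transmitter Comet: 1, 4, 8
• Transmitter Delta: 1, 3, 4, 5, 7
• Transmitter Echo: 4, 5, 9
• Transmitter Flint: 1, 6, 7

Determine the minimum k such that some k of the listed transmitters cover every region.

3

Atlas and Comet and Delta together: Atlas ∪ Comet ∪ Delta = {1, 2, 3, 4, 5, 6, 7, 8, 9} — every region is covered.
Only Atlas contains 2, so Atlas is forced; the remaining 4 regions need at least 2 more transmitters (each remaining transmitter adds at most 3) — so at least 3 transmitters are needed, and 3 is optimal.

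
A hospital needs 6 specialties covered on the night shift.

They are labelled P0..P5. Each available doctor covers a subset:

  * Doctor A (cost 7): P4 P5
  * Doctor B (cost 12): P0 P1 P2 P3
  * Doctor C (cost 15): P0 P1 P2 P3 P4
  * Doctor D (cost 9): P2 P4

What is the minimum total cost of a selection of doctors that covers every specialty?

19

A, B together cover every specialty (A ∪ B = {P0, P1, P2, P3, P4, P5}); total cost 7 + 12 = 19.
No covering selection has total cost below 19.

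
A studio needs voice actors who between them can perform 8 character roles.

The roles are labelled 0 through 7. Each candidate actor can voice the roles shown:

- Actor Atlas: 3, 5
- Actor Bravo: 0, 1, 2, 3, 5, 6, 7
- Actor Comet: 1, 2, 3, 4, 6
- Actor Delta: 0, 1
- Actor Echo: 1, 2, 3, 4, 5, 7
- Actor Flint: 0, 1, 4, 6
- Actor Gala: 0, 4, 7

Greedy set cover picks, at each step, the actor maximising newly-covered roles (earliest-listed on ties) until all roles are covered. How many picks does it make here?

Greedy: pick Bravo (covers 7 new) → pick Comet (covers 1 new). Total picks: 2.

2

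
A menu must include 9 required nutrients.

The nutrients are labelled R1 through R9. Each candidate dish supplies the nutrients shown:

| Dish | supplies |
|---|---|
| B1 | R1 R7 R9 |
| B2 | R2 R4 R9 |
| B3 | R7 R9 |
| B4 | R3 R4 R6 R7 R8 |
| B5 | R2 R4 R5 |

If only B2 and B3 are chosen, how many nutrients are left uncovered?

Union of B2, B3 = {R2, R4, R7, R9}.
Not covered: R1, R3, R5, R6, R8 — 5 nutrients.

5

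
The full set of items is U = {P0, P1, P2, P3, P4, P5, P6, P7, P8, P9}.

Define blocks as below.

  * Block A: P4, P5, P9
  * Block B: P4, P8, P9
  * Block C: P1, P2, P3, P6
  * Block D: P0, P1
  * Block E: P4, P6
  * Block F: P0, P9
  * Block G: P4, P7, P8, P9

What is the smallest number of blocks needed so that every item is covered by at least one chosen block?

4

A and C and F and G together: A ∪ C ∪ F ∪ G = {P0, P1, P2, P3, P4, P5, P6, P7, P8, P9} — every item is covered.
No 3 of the 7 blocks cover everything (all 35 combinations miss at least one item), so 4 is optimal.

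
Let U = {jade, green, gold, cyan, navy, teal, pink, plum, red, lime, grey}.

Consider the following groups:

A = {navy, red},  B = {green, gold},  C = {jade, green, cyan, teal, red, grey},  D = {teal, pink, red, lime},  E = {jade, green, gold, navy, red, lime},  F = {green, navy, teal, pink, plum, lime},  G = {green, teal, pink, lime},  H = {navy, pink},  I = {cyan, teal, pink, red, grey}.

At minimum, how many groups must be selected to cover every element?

C, E, and F cover everything between them: the union {jade, green, gold, cyan, navy, teal, pink, plum, red, lime, grey} is all of U.
Only F contains plum, so F is forced; the remaining 5 elements need at least 2 more groups (each remaining group adds at most 4) — so at least 3 groups are needed, and 3 is optimal.

3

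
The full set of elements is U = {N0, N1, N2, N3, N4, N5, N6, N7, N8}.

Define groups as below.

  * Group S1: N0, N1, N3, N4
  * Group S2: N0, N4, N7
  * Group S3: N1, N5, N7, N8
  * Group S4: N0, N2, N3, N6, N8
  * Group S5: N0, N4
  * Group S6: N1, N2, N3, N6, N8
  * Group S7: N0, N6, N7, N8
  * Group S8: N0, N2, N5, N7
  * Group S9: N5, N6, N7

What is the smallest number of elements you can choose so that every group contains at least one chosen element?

H = {N0, N1, N5} meets every group (each contains at least one member of H), and |H| = 3.
No choice of 2 elements meets every group, so 3 is the minimum.

3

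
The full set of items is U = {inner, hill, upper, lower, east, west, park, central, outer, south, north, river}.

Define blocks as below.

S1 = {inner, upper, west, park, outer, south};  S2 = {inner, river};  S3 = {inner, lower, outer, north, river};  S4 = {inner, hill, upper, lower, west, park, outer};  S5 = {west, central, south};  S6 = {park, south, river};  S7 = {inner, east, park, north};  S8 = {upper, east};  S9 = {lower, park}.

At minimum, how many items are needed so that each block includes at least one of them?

4

The 4 items {upper, park, central, river} hit every block.
The blocks S2, S5, S8, S9 are pairwise disjoint, so any hitting set needs a separate item for each — at least 4. Hence 4 is optimal.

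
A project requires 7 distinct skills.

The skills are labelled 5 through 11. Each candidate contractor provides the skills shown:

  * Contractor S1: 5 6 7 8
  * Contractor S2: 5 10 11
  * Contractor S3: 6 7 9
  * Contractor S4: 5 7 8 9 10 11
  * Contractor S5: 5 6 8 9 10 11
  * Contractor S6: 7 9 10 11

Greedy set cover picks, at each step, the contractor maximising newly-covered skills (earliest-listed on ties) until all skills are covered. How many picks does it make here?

Greedy: pick S4 (covers 6 new) → pick S1 (covers 1 new). Total picks: 2.

2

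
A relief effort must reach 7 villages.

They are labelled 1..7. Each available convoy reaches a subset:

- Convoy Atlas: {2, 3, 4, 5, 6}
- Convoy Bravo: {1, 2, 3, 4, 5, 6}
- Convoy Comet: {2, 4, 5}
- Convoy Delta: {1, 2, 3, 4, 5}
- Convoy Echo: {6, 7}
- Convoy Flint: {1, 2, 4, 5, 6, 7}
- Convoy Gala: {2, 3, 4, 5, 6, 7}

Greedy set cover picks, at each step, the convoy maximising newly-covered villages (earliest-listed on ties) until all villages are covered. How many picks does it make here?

Greedy: pick Bravo (covers 6 new) → pick Echo (covers 1 new). Total picks: 2.

2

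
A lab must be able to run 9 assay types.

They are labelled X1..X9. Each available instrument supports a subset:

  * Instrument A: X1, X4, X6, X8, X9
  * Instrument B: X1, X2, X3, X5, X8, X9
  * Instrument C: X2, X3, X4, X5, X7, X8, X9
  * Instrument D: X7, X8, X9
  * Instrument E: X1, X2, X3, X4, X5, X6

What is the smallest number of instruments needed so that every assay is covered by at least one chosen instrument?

Take {A, C}. Their union is {X1, X2, X3, X4, X5, X6, X7, X8, X9}, which is all 9 assays.
No single instrument has all 9 assays (the largest, C, has 7), so 2 is optimal.

2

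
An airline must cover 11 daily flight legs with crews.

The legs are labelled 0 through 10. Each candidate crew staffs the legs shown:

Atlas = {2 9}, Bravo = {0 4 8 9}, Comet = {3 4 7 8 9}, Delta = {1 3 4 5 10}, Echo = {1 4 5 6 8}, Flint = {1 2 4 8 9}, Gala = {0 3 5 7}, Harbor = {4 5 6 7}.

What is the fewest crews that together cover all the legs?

4

Take {Bravo, Delta, Flint, Harbor}. Their union is {0, 1, 2, 3, 4, 5, 6, 7, 8, 9, 10}, which is all 11 legs.
No 3 of the 8 crews cover everything (all 56 combinations miss at least one leg), so 4 is optimal.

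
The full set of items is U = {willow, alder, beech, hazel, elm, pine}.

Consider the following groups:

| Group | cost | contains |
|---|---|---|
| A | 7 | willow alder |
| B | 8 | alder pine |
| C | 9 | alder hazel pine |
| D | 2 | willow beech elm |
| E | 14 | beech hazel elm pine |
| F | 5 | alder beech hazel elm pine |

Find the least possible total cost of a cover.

7

D, F together cover every item (D ∪ F = {willow, alder, beech, hazel, elm, pine}); total cost 2 + 5 = 7.
No covering selection has total cost below 7.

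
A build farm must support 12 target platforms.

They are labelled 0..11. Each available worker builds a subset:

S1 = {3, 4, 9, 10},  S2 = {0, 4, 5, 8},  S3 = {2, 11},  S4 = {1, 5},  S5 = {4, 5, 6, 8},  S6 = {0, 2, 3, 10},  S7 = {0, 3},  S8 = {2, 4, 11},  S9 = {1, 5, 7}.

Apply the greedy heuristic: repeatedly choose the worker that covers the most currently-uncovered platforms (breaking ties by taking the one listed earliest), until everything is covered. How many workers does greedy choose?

5

Greedy: pick S1 (covers 4 new) → pick S2 (covers 3 new) → pick S3 (covers 2 new) → pick S9 (covers 2 new) → pick S5 (covers 1 new). Total picks: 5.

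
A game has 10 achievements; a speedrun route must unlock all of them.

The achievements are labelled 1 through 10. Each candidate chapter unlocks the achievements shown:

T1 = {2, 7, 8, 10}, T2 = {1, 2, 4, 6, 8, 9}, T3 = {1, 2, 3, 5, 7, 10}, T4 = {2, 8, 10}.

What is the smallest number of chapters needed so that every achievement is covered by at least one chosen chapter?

2

Take {T2, T3}. Their union is {1, 2, 3, 4, 5, 6, 7, 8, 9, 10}, which is all 10 achievements.
No single chapter has all 10 achievements (the largest, T2, has 6), so 2 is optimal.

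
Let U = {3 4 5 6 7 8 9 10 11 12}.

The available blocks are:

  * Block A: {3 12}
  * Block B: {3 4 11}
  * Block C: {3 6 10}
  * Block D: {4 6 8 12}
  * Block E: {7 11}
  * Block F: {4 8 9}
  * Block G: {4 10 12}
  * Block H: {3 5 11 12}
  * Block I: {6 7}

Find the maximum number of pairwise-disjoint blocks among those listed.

3

A, F, I are pairwise disjoint (A={3,12}; F={4,8,9}; I={6,7}).
Every remaining block overlaps one of these, and no 4 of the listed blocks are pairwise disjoint, so 3 is the maximum.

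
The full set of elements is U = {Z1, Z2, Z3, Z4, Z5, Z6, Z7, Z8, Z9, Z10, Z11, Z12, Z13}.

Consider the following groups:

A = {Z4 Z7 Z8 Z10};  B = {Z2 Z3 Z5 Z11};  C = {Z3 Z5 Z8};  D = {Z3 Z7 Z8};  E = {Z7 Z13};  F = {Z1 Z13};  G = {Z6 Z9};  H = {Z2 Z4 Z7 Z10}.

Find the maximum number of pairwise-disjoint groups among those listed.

4

C, F, G, H are pairwise disjoint (C={Z3,Z5,Z8}; F={Z1,Z13}; G={Z6,Z9}; H={Z2,Z4,Z7,Z10}).
Every remaining group overlaps one of these, and no 5 of the listed groups are pairwise disjoint, so 4 is the maximum.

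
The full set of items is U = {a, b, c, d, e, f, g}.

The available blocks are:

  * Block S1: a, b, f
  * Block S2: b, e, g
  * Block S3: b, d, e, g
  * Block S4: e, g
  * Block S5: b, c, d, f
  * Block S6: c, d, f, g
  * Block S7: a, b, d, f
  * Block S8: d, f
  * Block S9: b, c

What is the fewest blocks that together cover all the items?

3

S1, S2, and S5 cover everything between them: the union {a, b, c, d, e, f, g} is all of U.
No 2 of the 9 blocks cover everything (all 36 combinations miss at least one item), so 3 is optimal.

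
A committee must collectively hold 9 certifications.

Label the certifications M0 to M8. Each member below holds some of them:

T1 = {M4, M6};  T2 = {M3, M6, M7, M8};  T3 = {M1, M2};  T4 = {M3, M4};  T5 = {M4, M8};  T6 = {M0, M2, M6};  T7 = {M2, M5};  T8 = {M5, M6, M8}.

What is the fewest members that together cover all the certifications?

T2 and T3 and T4 and T6 and T7 together: T2 ∪ T3 ∪ T4 ∪ T6 ∪ T7 = {M0, M1, M2, M3, M4, M5, M6, M7, M8} — every certification is covered.
No 4 of the 8 members cover everything (all 70 combinations miss at least one certification), so 5 is optimal.

5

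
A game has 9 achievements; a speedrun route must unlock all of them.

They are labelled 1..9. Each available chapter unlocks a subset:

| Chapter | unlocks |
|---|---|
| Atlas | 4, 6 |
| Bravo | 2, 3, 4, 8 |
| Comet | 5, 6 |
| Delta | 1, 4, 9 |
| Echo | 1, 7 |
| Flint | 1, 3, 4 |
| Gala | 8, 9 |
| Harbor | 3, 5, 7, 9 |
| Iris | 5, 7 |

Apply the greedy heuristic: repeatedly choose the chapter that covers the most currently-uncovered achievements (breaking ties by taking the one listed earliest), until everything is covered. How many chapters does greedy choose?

4

Greedy: pick Bravo (covers 4 new) → pick Harbor (covers 3 new) → pick Atlas (covers 1 new) → pick Delta (covers 1 new). Total picks: 4.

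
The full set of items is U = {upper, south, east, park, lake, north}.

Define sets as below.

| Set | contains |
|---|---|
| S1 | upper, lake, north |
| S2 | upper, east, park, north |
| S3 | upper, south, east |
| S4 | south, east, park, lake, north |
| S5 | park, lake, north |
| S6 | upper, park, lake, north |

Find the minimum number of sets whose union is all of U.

2

S2 and S4 cover everything between them: the union {upper, south, east, park, lake, north} is all of U.
No single set has all 6 items (the largest, S4, has 5), so 2 is optimal.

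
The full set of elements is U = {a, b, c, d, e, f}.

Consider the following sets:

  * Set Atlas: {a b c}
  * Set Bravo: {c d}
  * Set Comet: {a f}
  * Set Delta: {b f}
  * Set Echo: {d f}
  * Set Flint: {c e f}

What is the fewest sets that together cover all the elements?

Atlas and Echo and Flint together: Atlas ∪ Echo ∪ Flint = {a, b, c, d, e, f} — every element is covered.
Only Flint contains e, so Flint is forced; the remaining 3 elements need at least 2 more sets (each remaining set adds at most 2) — so at least 3 sets are needed, and 3 is optimal.

3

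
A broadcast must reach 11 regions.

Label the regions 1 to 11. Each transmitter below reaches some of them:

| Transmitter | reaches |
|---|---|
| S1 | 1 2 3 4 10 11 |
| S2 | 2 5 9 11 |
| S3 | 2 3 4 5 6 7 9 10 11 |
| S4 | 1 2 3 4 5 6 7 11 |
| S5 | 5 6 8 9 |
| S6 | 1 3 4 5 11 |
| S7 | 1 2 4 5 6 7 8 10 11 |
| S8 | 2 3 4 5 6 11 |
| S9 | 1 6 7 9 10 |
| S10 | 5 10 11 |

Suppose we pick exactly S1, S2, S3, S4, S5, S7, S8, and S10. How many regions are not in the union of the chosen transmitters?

0

Union of S1, S2, S3, S4, S5, S7, S8, S10 = {1, 2, 3, 4, 5, 6, 7, 8, 9, 10, 11} — that's every region, so 0 are uncovered.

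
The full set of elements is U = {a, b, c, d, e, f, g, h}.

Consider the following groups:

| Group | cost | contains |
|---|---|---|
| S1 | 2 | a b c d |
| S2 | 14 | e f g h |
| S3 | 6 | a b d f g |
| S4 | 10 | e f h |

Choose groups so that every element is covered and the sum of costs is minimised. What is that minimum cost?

S1, S2 together cover every element (S1 ∪ S2 = {a, b, c, d, e, f, g, h}); total cost 2 + 14 = 16.
The greedy pick S1, S3, S4 costs 18; no covering selection beats 16.

16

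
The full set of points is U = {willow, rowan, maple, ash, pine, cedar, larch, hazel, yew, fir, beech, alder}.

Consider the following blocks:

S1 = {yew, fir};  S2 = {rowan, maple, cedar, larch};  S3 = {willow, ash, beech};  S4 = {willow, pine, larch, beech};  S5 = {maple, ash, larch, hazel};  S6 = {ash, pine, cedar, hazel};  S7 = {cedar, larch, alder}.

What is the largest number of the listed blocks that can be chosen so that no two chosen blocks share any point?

S1, S2, S3 are pairwise disjoint (S1={yew,fir}; S2={rowan,maple,cedar,larch}; S3={willow,ash,beech}).
Every remaining block overlaps one of these, and no 4 of the listed blocks are pairwise disjoint, so 3 is the maximum.

3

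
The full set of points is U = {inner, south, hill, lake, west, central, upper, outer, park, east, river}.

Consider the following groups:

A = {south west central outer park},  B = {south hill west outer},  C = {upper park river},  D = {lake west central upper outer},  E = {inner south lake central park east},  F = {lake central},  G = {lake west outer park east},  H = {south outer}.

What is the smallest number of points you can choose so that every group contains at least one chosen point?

The 3 points {lake, upper, outer} hit every group.
The groups C, F, H are pairwise disjoint, so any hitting set needs a separate point for each — at least 3. Hence 3 is optimal.

3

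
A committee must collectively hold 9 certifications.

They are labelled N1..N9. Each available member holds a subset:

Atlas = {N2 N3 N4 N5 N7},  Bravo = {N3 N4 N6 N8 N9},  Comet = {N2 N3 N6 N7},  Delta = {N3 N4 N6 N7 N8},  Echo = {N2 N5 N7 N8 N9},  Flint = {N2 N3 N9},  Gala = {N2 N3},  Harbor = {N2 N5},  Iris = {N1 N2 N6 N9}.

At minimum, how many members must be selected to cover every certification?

Atlas and Bravo and Iris together: Atlas ∪ Bravo ∪ Iris = {N1, N2, N3, N4, N5, N6, N7, N8, N9} — every certification is covered.
Only Iris contains N1, so Iris is forced; the remaining 5 certifications need at least 2 more members (each remaining member adds at most 4) — so at least 3 members are needed, and 3 is optimal.

3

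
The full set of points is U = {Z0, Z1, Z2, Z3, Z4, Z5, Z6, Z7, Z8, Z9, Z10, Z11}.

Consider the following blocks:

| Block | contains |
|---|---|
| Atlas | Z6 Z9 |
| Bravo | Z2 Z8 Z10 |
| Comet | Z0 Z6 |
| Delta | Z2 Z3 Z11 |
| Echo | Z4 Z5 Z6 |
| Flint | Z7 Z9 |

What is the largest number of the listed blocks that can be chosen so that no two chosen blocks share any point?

3

Bravo, Comet, Flint are pairwise disjoint (Bravo={Z2,Z8,Z10}; Comet={Z0,Z6}; Flint={Z7,Z9}).
Every remaining block overlaps one of these, and no 4 of the listed blocks are pairwise disjoint, so 3 is the maximum.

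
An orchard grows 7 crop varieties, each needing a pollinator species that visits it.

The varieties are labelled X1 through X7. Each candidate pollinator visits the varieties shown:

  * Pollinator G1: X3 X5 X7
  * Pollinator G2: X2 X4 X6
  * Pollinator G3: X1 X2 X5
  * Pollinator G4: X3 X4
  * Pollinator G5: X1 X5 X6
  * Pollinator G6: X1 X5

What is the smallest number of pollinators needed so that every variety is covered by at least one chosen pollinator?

G1 and G2 and G6 together: G1 ∪ G2 ∪ G6 = {X1, X2, X3, X4, X5, X6, X7} — every variety is covered.
Each pollinator has at most 3 varieties, and 2·3 = 6 < 7 — so at least 3 pollinators are needed, and 3 is optimal.

3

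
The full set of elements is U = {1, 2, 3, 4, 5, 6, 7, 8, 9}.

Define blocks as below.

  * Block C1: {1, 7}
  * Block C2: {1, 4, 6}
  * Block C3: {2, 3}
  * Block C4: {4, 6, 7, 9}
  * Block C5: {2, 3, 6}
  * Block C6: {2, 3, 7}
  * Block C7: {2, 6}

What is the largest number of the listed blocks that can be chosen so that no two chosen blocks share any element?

C1, C3 are pairwise disjoint (C1={1,7}; C3={2,3}).
Every remaining block overlaps one of these, and no 3 of the listed blocks are pairwise disjoint, so 2 is the maximum.

2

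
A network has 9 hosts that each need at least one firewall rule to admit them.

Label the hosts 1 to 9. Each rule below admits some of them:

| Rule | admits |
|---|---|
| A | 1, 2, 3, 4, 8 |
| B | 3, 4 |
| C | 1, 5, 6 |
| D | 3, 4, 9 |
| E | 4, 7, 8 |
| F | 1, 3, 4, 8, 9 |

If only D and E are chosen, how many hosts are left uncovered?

4

Union of D, E = {3, 4, 7, 8, 9}.
Not covered: 1, 2, 5, 6 — 4 hosts.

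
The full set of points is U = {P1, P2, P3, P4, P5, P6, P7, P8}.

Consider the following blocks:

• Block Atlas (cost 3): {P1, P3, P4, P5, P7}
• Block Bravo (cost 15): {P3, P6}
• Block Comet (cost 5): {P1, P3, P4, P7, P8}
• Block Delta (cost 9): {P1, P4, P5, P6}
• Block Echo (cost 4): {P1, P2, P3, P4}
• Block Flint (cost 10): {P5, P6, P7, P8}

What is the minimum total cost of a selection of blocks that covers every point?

Echo, Flint together cover every point (Echo ∪ Flint = {P1, P2, P3, P4, P5, P6, P7, P8}); total cost 4 + 10 = 14.
The greedy pick Atlas, Echo, Comet, Delta costs 21; no covering selection beats 14.

14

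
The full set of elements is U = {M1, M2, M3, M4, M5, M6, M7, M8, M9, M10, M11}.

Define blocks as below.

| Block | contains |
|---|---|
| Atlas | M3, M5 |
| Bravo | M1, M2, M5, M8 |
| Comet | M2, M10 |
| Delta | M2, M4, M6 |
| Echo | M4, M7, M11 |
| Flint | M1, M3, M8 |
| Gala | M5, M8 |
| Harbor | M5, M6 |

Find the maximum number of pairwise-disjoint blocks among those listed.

4

Comet, Echo, Flint, Harbor are pairwise disjoint (Comet={M2,M10}; Echo={M4,M7,M11}; Flint={M1,M3,M8}; Harbor={M5,M6}).
Every remaining block overlaps one of these, and no 5 of the listed blocks are pairwise disjoint, so 4 is the maximum.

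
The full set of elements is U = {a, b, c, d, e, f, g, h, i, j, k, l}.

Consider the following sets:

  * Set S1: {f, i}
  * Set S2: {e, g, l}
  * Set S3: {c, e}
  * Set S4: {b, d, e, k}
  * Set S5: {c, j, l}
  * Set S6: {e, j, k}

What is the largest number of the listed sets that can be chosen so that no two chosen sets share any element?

3

S1, S4, S5 are pairwise disjoint (S1={f,i}; S4={b,d,e,k}; S5={c,j,l}).
Every remaining set overlaps one of these, and no 4 of the listed sets are pairwise disjoint, so 3 is the maximum.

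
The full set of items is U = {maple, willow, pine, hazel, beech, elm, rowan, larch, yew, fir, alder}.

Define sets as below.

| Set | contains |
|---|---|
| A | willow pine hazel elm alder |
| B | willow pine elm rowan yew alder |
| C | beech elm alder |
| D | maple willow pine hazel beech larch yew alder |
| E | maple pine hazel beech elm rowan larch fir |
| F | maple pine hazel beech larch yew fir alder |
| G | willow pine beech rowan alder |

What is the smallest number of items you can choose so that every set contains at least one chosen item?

The 2 items {pine, beech} hit every set.
No single item lies in every set, so at least 2 are needed and 2 is optimal.

2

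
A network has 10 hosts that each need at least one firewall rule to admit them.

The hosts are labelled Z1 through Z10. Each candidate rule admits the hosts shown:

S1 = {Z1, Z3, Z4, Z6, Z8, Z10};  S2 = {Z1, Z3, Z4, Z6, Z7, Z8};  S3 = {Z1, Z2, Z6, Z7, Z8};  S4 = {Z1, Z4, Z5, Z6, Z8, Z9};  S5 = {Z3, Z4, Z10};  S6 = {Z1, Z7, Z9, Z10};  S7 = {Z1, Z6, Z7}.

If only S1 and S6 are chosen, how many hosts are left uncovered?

Union of S1, S6 = {Z1, Z3, Z4, Z6, Z7, Z8, Z9, Z10}.
Not covered: Z2, Z5 — 2 hosts.

2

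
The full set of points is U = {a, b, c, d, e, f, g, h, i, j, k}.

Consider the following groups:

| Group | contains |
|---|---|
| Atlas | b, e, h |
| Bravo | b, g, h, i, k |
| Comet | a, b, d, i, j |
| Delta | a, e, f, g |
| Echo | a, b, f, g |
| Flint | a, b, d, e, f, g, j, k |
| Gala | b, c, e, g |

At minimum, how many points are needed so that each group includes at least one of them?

Take T = {a, b}. Each listed group contains at least one of these, so T is a hitting set of size 2.
No single point lies in every group, so at least 2 are needed and 2 is optimal.

2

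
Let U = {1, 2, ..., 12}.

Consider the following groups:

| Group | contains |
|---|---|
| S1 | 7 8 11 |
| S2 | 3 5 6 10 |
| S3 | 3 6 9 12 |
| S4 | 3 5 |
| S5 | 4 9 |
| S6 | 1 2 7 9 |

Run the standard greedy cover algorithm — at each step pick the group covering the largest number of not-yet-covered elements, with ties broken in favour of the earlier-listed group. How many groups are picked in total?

Greedy: pick S2 (covers 4 new) → pick S6 (covers 4 new) → pick S1 (covers 2 new) → pick S3 (covers 1 new) → pick S5 (covers 1 new). Total picks: 5.

5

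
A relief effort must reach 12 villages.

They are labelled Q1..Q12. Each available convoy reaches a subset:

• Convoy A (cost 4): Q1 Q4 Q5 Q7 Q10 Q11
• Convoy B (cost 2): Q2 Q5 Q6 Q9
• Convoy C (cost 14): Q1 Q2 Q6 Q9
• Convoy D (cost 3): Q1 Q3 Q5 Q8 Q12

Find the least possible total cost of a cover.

9

A, B, D together cover every village (A ∪ B ∪ D = {Q1, Q2, Q3, Q4, Q5, Q6, Q7, Q8, Q9, Q10, Q11, Q12}); total cost 4 + 2 + 3 = 9.
No covering selection has total cost below 9.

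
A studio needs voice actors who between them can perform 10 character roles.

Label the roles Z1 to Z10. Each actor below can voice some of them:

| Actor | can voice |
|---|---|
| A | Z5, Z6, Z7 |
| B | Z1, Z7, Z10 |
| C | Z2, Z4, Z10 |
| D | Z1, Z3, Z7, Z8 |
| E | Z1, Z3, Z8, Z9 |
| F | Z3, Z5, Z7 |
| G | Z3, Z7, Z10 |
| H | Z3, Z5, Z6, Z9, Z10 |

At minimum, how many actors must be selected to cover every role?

Take {A, C, E}. Their union is {Z1, Z2, Z3, Z4, Z5, Z6, Z7, Z8, Z9, Z10}, which is all 10 roles.
Only C contains Z2, so C is forced; the remaining 7 roles need at least 2 more actors (each remaining actor adds at most 4) — so at least 3 actors are needed, and 3 is optimal.

3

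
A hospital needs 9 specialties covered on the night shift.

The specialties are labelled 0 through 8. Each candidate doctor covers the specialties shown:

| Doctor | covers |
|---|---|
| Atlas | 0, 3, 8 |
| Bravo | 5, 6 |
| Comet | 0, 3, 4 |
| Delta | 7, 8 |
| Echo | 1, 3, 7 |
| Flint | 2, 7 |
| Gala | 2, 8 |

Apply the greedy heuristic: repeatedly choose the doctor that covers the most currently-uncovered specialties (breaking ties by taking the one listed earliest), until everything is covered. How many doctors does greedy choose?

5

Greedy: pick Atlas (covers 3 new) → pick Bravo (covers 2 new) → pick Echo (covers 2 new) → pick Comet (covers 1 new) → pick Flint (covers 1 new). Total picks: 5.
(The true minimum cover uses only 4 doctors, so greedy is not optimal here.)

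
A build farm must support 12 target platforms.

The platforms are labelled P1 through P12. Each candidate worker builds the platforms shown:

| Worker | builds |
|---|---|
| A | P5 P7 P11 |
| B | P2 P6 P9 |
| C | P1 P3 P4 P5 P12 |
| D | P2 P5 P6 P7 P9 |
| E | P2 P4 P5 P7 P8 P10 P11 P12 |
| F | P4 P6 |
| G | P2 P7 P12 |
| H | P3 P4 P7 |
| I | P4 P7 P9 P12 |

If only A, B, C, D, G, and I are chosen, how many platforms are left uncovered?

2

Union of A, B, C, D, G, I = {P1, P2, P3, P4, P5, P6, P7, P9, P11, P12}.
Not covered: P8, P10 — 2 platforms.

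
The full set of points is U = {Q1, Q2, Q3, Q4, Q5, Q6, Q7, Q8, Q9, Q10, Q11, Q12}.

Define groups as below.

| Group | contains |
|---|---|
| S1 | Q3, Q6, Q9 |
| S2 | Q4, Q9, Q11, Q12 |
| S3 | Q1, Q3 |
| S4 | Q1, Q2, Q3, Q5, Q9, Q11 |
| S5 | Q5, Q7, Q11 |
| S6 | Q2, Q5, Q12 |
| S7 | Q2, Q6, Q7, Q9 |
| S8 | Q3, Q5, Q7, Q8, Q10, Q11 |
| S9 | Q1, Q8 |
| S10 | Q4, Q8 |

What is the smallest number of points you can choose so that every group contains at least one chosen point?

4

Take H = {Q2, Q3, Q8, Q11}. Each listed group contains at least one of these, so H is a hitting set of size 4.
No choice of 3 points meets every group, so 4 is the minimum.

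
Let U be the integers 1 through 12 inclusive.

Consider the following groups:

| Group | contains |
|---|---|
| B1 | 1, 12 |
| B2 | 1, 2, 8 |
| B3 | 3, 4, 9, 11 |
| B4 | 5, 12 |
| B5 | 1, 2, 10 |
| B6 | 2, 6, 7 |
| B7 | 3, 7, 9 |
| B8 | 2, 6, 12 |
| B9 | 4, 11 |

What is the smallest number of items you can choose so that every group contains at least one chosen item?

Take H = {1, 7, 11, 12}. Each listed group contains at least one of these, so H is a hitting set of size 4.
The groups B2, B4, B7, B9 are pairwise disjoint, so any hitting set needs a separate item for each — at least 4. Hence 4 is optimal.

4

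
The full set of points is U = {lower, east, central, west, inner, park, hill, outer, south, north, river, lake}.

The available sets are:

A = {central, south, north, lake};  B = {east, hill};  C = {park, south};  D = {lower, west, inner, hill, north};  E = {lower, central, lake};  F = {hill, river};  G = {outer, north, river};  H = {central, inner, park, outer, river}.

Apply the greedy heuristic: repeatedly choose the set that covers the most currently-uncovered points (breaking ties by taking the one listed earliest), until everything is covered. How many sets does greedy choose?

Greedy: pick D (covers 5 new) → pick H (covers 4 new) → pick A (covers 2 new) → pick B (covers 1 new). Total picks: 4.

4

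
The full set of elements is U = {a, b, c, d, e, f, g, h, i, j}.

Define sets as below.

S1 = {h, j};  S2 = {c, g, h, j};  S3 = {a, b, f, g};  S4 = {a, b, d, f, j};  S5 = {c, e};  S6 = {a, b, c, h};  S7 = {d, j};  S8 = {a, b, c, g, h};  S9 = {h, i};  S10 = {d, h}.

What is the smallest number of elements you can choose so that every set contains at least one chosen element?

Take T = {b, c, d, h}. Each listed set contains at least one of these, so T is a hitting set of size 4.
The sets S3, S5, S7, S9 are pairwise disjoint, so any hitting set needs a separate element for each — at least 4. Hence 4 is optimal.

4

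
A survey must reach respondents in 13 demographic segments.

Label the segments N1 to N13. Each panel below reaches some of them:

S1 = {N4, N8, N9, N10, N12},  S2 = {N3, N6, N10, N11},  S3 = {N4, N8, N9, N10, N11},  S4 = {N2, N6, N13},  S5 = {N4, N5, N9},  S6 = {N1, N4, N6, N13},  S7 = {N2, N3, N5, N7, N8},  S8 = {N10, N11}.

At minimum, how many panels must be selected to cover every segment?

4

Take {S1, S6, S7, S8}. Their union is {N1, N2, N3, N4, N5, N6, N7, N8, N9, N10, N11, N12, N13}, which is all 13 segments.
No 3 of the 8 panels cover everything (all 56 combinations miss at least one segment), so 4 is optimal.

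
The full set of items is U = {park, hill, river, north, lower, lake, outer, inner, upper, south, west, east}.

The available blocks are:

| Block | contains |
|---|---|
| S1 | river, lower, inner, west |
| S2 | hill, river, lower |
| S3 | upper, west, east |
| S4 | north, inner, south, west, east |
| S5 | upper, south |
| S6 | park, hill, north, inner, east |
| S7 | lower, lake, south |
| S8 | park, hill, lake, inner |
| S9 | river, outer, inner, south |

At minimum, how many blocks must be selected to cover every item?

S3, S6, S7, and S9 cover everything between them: the union {park, hill, river, north, lower, lake, outer, inner, upper, south, west, east} is all of U.
No 3 of the 9 blocks cover everything (all 84 combinations miss at least one item), so 4 is optimal.

4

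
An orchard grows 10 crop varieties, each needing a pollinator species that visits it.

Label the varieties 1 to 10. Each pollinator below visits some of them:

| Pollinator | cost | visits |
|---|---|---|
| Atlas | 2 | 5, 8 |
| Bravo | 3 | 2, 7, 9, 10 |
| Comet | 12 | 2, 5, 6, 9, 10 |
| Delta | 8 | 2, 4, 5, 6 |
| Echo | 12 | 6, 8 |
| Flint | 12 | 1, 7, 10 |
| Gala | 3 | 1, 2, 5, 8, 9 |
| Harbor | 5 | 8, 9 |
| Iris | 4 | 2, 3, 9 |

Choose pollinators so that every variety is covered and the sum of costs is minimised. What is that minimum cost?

Bravo, Delta, Gala, Iris together cover every variety (Bravo ∪ Delta ∪ Gala ∪ Iris = {1, 2, 3, 4, 5, 6, 7, 8, 9, 10}); total cost 3 + 8 + 3 + 4 = 18.
No covering selection has total cost below 18.

18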